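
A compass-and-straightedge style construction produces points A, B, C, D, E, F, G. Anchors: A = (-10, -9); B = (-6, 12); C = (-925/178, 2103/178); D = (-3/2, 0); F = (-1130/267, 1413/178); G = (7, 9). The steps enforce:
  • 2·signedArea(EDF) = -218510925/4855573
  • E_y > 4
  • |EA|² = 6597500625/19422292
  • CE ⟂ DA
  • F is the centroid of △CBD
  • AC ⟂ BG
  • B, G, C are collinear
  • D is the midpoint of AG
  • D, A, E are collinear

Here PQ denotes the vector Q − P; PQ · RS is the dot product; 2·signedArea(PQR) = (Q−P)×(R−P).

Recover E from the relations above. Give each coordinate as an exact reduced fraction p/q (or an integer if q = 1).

E = (289685/109114, 240012/54557)

1. E_x = 289685/109114  [D, A, E are collinear ∩ CE ⟂ DA]
2. E_y = 240012/54557  [D, A, E are collinear ∩ CE ⟂ DA]
   → E = (289685/109114, 240012/54557)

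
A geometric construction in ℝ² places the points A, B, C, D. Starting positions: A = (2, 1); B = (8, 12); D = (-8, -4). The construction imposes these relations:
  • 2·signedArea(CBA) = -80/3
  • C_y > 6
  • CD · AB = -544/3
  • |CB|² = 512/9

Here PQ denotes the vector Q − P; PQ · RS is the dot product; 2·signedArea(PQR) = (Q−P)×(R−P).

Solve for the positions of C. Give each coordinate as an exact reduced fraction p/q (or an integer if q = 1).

1. C_x = 8/3  [2·signedArea(CBA) = -80/3 ∩ CD · AB = -544/3]
2. C_y = 20/3  [2·signedArea(CBA) = -80/3 ∩ CD · AB = -544/3]
   → C = (8/3, 20/3)

C = (8/3, 20/3)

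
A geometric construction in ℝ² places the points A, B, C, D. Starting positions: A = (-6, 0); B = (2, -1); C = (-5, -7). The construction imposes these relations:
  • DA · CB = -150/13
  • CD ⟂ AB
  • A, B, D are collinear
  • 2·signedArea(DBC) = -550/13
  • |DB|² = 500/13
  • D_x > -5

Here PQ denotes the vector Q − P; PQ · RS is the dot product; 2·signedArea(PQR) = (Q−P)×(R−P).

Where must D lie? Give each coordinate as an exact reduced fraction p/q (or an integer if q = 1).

D = (-54/13, -3/13)

1. D_x = -54/13  [A, B, D are collinear ∩ CD ⟂ AB]
2. D_y = -3/13  [A, B, D are collinear ∩ CD ⟂ AB]
   → D = (-54/13, -3/13)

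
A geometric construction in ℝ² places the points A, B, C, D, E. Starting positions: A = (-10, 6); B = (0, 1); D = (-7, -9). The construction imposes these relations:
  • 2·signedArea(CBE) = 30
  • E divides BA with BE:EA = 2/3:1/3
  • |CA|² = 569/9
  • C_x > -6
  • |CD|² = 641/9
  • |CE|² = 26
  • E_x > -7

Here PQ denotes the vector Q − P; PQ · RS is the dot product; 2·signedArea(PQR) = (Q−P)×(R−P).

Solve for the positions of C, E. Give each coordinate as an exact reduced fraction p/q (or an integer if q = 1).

1. E_x = -20/3  [E divides BA with BE:EA = 2/3:1/3]
2. E_y = 13/3  [E divides BA with BE:EA = 2/3:1/3]
   → E = (-20/3, 13/3)
3. C_x = -17/3  [line -10/3·x + -20/3·y + -70/3 = 0 ∩ |CE|² = 26]
4. C_y = -2/3  [line -10/3·x + -20/3·y + -70/3 = 0 ∩ |CE|² = 26]
   → C = (-17/3, -2/3)

C = (-17/3, -2/3)
E = (-20/3, 13/3)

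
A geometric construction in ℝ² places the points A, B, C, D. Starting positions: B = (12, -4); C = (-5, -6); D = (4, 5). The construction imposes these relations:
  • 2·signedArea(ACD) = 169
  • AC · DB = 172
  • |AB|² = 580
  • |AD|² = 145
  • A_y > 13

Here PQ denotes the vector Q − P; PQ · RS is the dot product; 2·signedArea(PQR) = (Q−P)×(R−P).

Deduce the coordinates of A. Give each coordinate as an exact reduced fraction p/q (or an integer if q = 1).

A = (-4, 14)

1. A_x = -4  [2·signedArea(ACD) = 169 ∩ AC · DB = 172]
2. A_y = 14  [2·signedArea(ACD) = 169 ∩ AC · DB = 172]
   → A = (-4, 14)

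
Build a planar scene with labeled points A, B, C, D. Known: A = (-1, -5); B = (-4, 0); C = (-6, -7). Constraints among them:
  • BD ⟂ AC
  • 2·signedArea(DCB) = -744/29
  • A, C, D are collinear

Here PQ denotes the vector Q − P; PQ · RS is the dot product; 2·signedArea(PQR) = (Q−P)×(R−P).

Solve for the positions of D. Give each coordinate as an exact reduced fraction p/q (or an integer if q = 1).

D = (-54/29, -155/29)

1. D_x = -54/29  [A, C, D are collinear ∩ BD ⟂ AC]
2. D_y = -155/29  [A, C, D are collinear ∩ BD ⟂ AC]
   → D = (-54/29, -155/29)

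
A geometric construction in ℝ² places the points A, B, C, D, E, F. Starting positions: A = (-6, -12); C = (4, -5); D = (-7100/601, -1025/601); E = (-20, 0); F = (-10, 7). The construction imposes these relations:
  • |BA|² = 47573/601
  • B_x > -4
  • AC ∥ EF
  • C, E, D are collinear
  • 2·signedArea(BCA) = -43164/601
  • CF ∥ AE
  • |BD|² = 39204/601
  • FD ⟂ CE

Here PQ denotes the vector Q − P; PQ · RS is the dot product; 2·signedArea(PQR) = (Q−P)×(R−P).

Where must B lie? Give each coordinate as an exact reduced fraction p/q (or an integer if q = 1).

1. B_x = -2348/601  [line 7·x + -10·y + -3714/601 = 0 ∩ |BD|² = 39204/601]
2. B_y = -2015/601  [line 7·x + -10·y + -3714/601 = 0 ∩ |BD|² = 39204/601]
   → B = (-2348/601, -2015/601)

B = (-2348/601, -2015/601)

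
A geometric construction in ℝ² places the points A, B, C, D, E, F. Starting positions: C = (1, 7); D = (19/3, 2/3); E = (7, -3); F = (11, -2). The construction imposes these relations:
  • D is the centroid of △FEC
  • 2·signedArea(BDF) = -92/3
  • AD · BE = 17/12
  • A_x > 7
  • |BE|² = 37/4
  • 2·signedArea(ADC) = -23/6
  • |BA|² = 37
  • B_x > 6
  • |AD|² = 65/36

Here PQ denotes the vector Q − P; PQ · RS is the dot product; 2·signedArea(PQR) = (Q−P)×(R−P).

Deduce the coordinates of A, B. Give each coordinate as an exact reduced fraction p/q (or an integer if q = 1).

A = (15/2, 0)
B = (13/2, -6)

1. A_x = 15/2  [line -19/3·x + -16/3·y + 95/2 = 0 ∩ |AD|² = 65/36]
2. A_y = 0  [line -19/3·x + -16/3·y + 95/2 = 0 ∩ |AD|² = 65/36]
   → A = (15/2, 0)
3. B_x = 13/2  [2·signedArea(BDF) = -92/3 ∩ AD · BE = 17/12]
4. B_y = -6  [2·signedArea(BDF) = -92/3 ∩ AD · BE = 17/12]
   → B = (13/2, -6)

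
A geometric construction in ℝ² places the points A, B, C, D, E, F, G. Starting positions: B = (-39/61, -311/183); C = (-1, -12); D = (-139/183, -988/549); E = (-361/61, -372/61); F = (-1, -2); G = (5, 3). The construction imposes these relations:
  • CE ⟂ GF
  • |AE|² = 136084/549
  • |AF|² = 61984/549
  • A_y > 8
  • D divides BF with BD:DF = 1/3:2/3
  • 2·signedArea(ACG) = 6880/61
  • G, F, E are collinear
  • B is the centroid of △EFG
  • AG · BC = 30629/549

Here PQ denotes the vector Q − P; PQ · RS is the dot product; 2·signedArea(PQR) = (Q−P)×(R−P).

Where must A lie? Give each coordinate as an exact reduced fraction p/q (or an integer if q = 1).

1. A_x = -17/61  [2·signedArea(ACG) = 6880/61 ∩ AG · BC = 30629/549]
2. A_y = 1574/183  [2·signedArea(ACG) = 6880/61 ∩ AG · BC = 30629/549]
   → A = (-17/61, 1574/183)

A = (-17/61, 1574/183)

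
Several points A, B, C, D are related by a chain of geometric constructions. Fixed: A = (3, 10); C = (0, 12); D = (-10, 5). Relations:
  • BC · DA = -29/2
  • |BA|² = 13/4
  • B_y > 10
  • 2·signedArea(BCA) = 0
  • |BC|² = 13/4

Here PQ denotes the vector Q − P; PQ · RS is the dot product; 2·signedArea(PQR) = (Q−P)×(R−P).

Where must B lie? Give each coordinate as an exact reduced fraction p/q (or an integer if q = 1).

B = (3/2, 11)

1. B_x = 3/2  [2·signedArea(BCA) = 0 ∩ BC · DA = -29/2]
2. B_y = 11  [2·signedArea(BCA) = 0 ∩ BC · DA = -29/2]
   → B = (3/2, 11)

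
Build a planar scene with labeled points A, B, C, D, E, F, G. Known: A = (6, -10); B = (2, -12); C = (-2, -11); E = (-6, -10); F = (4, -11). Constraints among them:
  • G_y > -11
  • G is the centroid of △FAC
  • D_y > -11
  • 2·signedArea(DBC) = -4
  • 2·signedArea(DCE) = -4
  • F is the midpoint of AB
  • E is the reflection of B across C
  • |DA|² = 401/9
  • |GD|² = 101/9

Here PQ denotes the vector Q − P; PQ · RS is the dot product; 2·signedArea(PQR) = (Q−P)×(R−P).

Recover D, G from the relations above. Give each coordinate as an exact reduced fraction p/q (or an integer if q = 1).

1. D_x = -2/3  [line -1·x + -4·y + -42 = 0 ∩ |DA|² = 401/9]
2. D_y = -31/3  [line -1·x + -4·y + -42 = 0 ∩ |DA|² = 401/9]
   → D = (-2/3, -31/3)
3. G_x = 8/3  [G is the centroid of △FAC]
4. G_y = -32/3  [G is the centroid of △FAC]
   → G = (8/3, -32/3)

D = (-2/3, -31/3)
G = (8/3, -32/3)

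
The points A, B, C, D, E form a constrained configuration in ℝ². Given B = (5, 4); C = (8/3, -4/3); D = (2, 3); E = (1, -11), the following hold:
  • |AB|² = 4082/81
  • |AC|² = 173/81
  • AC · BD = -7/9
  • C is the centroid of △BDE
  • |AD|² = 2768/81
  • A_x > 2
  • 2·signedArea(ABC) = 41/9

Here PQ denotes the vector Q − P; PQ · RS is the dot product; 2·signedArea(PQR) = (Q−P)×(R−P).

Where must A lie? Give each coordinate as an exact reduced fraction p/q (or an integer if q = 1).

1. A_x = 26/9  [2·signedArea(ABC) = 41/9 ∩ AC · BD = -7/9]
2. A_y = -25/9  [2·signedArea(ABC) = 41/9 ∩ AC · BD = -7/9]
   → A = (26/9, -25/9)

A = (26/9, -25/9)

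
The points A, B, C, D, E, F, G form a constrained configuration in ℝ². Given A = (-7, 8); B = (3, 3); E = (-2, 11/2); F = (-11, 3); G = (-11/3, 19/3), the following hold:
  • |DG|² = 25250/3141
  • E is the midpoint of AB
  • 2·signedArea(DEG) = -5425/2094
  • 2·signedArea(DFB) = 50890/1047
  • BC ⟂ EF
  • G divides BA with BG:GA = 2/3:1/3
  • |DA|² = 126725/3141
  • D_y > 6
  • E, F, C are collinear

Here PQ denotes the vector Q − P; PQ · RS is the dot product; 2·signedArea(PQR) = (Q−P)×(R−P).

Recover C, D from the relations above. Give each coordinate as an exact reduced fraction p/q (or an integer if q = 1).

1. C_x = 697/349  [E, F, C are collinear ∩ BC ⟂ EF]
2. C_y = 2307/349  [E, F, C are collinear ∩ BC ⟂ EF]
   → C = (697/349, 2307/349)
3. D_x = -874/1047  [2·signedArea(DEG) = -5425/2094 ∩ 2·signedArea(DFB) = 50890/1047]
4. D_y = 6776/1047  [2·signedArea(DEG) = -5425/2094 ∩ 2·signedArea(DFB) = 50890/1047]
   → D = (-874/1047, 6776/1047)

C = (697/349, 2307/349)
D = (-874/1047, 6776/1047)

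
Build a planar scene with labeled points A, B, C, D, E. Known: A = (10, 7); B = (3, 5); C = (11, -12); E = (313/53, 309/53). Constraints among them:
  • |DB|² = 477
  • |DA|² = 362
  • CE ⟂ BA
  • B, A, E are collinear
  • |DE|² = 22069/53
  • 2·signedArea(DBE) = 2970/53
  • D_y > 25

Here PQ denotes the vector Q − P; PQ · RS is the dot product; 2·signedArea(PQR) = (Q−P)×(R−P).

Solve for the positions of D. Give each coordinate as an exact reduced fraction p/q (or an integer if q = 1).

1. D_x = 9  [line -44/53·x + 154/53·y + -3608/53 = 0 ∩ |DA|² = 362]
2. D_y = 26  [line -44/53·x + 154/53·y + -3608/53 = 0 ∩ |DA|² = 362]
   → D = (9, 26)

D = (9, 26)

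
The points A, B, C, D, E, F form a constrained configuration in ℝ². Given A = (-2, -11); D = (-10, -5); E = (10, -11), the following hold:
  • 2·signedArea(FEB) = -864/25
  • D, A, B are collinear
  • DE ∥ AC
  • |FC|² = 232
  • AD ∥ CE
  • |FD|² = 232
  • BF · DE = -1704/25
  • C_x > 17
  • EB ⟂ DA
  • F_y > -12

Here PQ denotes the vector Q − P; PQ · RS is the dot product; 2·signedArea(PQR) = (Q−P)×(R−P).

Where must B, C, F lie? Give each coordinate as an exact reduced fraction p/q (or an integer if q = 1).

1. B_x = 142/25  [D, A, B are collinear ∩ EB ⟂ DA]
2. B_y = -419/25  [D, A, B are collinear ∩ EB ⟂ DA]
   → B = (142/25, -419/25)
3. C_x = 18  [AD ∥ CE ∩ DE ∥ AC]
4. C_y = -17  [AD ∥ CE ∩ DE ∥ AC]
   → C = (18, -17)
5. F_x = 4  [2·signedArea(FEB) = -864/25 ∩ BF · DE = -1704/25]
6. F_y = -11  [2·signedArea(FEB) = -864/25 ∩ BF · DE = -1704/25]
   → F = (4, -11)

B = (142/25, -419/25)
C = (18, -17)
F = (4, -11)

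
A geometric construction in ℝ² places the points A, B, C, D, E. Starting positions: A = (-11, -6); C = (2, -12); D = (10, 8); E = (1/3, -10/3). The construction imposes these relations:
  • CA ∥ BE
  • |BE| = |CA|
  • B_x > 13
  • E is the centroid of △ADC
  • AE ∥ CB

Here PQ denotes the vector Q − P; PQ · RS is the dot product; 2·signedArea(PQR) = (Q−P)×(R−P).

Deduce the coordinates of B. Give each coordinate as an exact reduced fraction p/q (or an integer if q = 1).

B = (40/3, -28/3)

1. B_x = 40/3  [CA ∥ BE ∩ AE ∥ CB]
2. B_y = -28/3  [CA ∥ BE ∩ AE ∥ CB]
   → B = (40/3, -28/3)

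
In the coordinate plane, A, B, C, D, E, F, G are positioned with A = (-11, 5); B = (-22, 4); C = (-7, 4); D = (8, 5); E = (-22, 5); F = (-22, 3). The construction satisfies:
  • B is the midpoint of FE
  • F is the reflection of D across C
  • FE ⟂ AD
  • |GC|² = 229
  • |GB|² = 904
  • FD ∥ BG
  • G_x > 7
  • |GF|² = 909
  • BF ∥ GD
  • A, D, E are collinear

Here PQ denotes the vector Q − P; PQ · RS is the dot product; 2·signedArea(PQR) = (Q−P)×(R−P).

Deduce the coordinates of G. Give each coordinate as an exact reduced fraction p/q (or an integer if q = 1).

1. G_x = 8  [BF ∥ GD ∩ FD ∥ BG]
2. G_y = 6  [BF ∥ GD ∩ FD ∥ BG]
   → G = (8, 6)

G = (8, 6)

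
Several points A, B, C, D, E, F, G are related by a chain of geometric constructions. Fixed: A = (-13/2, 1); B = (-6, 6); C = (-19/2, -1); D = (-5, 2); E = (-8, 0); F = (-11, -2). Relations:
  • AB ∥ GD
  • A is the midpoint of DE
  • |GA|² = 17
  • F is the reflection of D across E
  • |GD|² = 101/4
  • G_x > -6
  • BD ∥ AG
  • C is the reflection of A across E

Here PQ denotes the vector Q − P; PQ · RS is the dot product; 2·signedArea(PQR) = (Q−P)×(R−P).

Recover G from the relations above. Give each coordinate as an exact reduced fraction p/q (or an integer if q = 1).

1. G_x = -11/2  [AB ∥ GD ∩ BD ∥ AG]
2. G_y = -3  [AB ∥ GD ∩ BD ∥ AG]
   → G = (-11/2, -3)

G = (-11/2, -3)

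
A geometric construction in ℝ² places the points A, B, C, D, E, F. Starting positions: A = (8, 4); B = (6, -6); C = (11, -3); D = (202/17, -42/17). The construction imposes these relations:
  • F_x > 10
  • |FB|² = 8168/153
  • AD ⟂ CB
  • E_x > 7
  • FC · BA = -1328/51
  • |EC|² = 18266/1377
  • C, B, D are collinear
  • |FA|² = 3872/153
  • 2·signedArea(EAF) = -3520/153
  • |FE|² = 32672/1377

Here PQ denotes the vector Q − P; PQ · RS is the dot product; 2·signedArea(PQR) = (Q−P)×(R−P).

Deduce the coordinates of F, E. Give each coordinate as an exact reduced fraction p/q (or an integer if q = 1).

E = (128/17, -628/153)
F = (180/17, -16/51)

1. F_x = 180/17  [line -2·x + -10·y + 920/51 = 0 ∩ |FA|² = 3872/153]
2. F_y = -16/51  [line -2·x + -10·y + 920/51 = 0 ∩ |FA|² = 3872/153]
   → F = (180/17, -16/51)
3. E_x = 128/17  [line 220/51·x + 44/17·y + -3344/153 = 0 ∩ |FE|² = 32672/1377]
4. E_y = -628/153  [line 220/51·x + 44/17·y + -3344/153 = 0 ∩ |FE|² = 32672/1377]
   → E = (128/17, -628/153)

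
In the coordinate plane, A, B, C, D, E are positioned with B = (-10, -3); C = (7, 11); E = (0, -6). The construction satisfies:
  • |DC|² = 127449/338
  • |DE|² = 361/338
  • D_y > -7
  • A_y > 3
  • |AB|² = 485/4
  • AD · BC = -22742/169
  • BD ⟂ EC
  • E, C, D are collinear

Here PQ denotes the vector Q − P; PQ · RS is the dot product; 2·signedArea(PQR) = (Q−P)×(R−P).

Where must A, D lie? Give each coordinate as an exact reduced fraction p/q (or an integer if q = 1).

1. D_x = -133/338  [E, C, D are collinear ∩ BD ⟂ EC]
2. D_y = -2351/338  [E, C, D are collinear ∩ BD ⟂ EC]
   → D = (-133/338, -2351/338)
3. A_x = -3/2  [line -17·x + -14·y + 61/2 = 0 ∩ |AB|² = 485/4]
4. A_y = 4  [line -17·x + -14·y + 61/2 = 0 ∩ |AB|² = 485/4]
   → A = (-3/2, 4)

A = (-3/2, 4)
D = (-133/338, -2351/338)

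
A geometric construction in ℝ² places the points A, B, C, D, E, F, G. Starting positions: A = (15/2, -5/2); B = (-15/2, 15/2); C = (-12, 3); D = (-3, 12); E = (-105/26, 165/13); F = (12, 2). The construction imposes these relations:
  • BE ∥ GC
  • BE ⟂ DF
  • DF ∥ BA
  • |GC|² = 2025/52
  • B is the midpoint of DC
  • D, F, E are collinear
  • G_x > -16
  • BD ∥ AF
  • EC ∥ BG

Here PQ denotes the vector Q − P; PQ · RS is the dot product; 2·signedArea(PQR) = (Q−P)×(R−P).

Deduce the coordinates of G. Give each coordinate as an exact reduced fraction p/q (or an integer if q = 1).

1. G_x = -201/13  [BE ∥ GC ∩ EC ∥ BG]
2. G_y = -57/26  [BE ∥ GC ∩ EC ∥ BG]
   → G = (-201/13, -57/26)

G = (-201/13, -57/26)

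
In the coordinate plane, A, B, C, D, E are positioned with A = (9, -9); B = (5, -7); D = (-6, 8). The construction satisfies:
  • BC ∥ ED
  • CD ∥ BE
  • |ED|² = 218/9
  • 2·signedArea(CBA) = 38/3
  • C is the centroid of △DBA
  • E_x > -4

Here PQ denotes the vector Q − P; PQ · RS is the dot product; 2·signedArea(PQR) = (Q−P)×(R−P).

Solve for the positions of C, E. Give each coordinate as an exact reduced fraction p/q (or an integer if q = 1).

1. C_x = 8/3  [C is the centroid of △DBA]
2. C_y = -8/3  [C is the centroid of △DBA]
   → C = (8/3, -8/3)
3. E_x = -11/3  [BC ∥ ED ∩ CD ∥ BE]
4. E_y = 11/3  [BC ∥ ED ∩ CD ∥ BE]
   → E = (-11/3, 11/3)

C = (8/3, -8/3)
E = (-11/3, 11/3)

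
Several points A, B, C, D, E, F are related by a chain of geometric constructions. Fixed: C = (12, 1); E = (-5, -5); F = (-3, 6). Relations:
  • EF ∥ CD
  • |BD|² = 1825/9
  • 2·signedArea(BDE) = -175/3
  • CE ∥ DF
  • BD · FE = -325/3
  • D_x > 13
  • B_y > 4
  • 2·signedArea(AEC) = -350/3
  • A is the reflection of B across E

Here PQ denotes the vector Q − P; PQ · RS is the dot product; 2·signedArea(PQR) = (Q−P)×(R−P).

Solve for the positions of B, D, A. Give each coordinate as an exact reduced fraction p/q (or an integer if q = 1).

1. D_x = 14  [CE ∥ DF ∩ EF ∥ CD]
2. D_y = 12  [CE ∥ DF ∩ EF ∥ CD]
   → D = (14, 12)
3. B_x = 2  [2·signedArea(BDE) = -175/3 ∩ BD · FE = -325/3]
4. B_y = 13/3  [2·signedArea(BDE) = -175/3 ∩ BD · FE = -325/3]
   → B = (2, 13/3)
5. A_x = -12  [A is the reflection of B across E]
6. A_y = -43/3  [A is the reflection of B across E]
   → A = (-12, -43/3)

A = (-12, -43/3)
B = (2, 13/3)
D = (14, 12)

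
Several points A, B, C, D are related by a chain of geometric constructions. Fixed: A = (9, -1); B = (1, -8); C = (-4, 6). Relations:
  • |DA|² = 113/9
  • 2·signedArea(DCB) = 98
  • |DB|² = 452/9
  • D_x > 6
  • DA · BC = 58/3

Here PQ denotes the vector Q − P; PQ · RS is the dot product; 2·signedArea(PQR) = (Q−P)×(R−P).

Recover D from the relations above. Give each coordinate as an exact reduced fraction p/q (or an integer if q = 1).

1. D_x = 19/3  [DA · BC = 58/3 ∩ 2·signedArea(DCB) = 98]
2. D_y = -10/3  [DA · BC = 58/3 ∩ 2·signedArea(DCB) = 98]
   → D = (19/3, -10/3)

D = (19/3, -10/3)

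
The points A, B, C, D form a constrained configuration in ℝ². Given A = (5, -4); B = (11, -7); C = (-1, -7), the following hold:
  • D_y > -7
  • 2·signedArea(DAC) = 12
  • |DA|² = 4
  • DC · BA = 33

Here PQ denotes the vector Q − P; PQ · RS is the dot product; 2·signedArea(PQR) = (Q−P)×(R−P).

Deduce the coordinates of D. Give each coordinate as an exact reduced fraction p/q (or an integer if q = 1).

1. D_x = 5  [DC · BA = 33 ∩ 2·signedArea(DAC) = 12]
2. D_y = -6  [DC · BA = 33 ∩ 2·signedArea(DAC) = 12]
   → D = (5, -6)

D = (5, -6)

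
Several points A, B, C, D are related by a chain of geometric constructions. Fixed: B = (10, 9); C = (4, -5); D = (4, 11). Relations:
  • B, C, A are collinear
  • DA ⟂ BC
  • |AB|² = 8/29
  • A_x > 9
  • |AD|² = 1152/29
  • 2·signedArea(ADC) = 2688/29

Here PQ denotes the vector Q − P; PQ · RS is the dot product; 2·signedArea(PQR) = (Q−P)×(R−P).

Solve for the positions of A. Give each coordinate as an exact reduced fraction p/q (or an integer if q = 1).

A = (284/29, 247/29)

1. A_x = 284/29  [B, C, A are collinear ∩ DA ⟂ BC]
2. A_y = 247/29  [B, C, A are collinear ∩ DA ⟂ BC]
   → A = (284/29, 247/29)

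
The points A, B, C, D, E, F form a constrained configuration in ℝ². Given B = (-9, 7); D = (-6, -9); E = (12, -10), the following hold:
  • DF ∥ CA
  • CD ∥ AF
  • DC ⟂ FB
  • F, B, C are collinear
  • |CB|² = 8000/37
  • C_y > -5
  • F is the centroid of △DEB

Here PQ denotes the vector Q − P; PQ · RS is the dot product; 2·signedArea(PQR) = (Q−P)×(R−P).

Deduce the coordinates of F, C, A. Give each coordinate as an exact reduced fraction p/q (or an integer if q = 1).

A = (172/37, 4/37)
C = (-13/37, -181/37)
F = (-1, -4)

1. F_x = -1  [F is the centroid of △DEB]
2. F_y = -4  [F is the centroid of △DEB]
   → F = (-1, -4)
3. C_x = -13/37  [F, B, C are collinear ∩ DC ⟂ FB]
4. C_y = -181/37  [F, B, C are collinear ∩ DC ⟂ FB]
   → C = (-13/37, -181/37)
5. A_x = 172/37  [CD ∥ AF ∩ DF ∥ CA]
6. A_y = 4/37  [CD ∥ AF ∩ DF ∥ CA]
   → A = (172/37, 4/37)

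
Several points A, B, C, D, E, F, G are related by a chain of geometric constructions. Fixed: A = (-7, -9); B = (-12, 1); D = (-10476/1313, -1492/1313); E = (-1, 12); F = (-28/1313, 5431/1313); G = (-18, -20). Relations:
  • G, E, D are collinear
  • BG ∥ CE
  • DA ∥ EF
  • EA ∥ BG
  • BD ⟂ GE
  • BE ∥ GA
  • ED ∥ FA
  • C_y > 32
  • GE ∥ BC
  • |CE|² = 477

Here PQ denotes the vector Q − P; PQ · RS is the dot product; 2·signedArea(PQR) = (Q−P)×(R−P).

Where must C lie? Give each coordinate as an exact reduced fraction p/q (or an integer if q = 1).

C = (5, 33)

1. C_x = 5  [BG ∥ CE ∩ GE ∥ BC]
2. C_y = 33  [BG ∥ CE ∩ GE ∥ BC]
   → C = (5, 33)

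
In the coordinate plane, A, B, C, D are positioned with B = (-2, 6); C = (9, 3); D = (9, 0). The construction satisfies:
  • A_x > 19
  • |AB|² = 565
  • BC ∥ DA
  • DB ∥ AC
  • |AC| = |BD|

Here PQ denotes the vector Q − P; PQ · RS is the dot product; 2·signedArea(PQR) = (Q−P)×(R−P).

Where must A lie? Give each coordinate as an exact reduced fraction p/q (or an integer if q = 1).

1. A_x = 20  [DB ∥ AC ∩ BC ∥ DA]
2. A_y = -3  [DB ∥ AC ∩ BC ∥ DA]
   → A = (20, -3)

A = (20, -3)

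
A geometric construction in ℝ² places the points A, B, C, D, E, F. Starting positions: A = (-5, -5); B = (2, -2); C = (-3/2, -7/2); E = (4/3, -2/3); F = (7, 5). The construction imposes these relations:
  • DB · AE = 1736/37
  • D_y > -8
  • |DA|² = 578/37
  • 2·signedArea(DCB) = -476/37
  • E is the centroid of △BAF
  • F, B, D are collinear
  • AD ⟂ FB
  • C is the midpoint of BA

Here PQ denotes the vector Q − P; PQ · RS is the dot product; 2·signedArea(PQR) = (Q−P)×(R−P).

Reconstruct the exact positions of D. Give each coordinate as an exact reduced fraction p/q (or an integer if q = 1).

D = (-66/37, -270/37)

1. D_x = -66/37  [F, B, D are collinear ∩ AD ⟂ FB]
2. D_y = -270/37  [F, B, D are collinear ∩ AD ⟂ FB]
   → D = (-66/37, -270/37)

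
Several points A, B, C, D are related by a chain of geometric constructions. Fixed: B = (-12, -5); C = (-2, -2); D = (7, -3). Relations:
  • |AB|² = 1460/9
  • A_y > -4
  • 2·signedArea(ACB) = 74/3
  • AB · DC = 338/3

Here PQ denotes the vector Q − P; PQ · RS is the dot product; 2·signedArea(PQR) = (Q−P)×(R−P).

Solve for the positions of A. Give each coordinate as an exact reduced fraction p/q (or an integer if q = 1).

1. A_x = 2/3  [2·signedArea(ACB) = 74/3 ∩ AB · DC = 338/3]
2. A_y = -11/3  [2·signedArea(ACB) = 74/3 ∩ AB · DC = 338/3]
   → A = (2/3, -11/3)

A = (2/3, -11/3)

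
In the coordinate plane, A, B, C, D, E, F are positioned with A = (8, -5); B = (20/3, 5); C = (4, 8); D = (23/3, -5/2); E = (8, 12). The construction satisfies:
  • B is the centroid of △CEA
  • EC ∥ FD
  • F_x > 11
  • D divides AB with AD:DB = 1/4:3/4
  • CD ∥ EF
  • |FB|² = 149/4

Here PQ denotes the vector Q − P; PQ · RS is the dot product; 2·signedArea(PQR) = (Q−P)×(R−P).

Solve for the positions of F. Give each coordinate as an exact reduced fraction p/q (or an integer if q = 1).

F = (35/3, 3/2)

1. F_x = 35/3  [EC ∥ FD ∩ CD ∥ EF]
2. F_y = 3/2  [EC ∥ FD ∩ CD ∥ EF]
   → F = (35/3, 3/2)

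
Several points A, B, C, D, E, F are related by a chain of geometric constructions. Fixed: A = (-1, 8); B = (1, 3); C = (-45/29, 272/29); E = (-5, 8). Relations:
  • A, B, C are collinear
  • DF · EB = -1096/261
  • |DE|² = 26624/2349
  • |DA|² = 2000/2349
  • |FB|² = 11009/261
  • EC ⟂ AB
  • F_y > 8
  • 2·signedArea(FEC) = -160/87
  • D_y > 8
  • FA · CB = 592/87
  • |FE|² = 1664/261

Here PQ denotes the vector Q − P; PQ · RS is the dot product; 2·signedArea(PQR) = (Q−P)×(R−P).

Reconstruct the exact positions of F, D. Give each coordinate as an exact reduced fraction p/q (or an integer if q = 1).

D = (-49/29, 2248/261)
F = (-73/29, 736/87)

1. F_x = -73/29  [line -40/29·x + 100/29·y + -2840/87 = 0 ∩ |FE|² = 1664/261]
2. F_y = 736/87  [line -40/29·x + 100/29·y + -2840/87 = 0 ∩ |FE|² = 1664/261]
   → F = (-73/29, 736/87)
3. D_x = -49/29  [line -6·x + 5·y + -13886/261 = 0 ∩ |DE|² = 26624/2349]
4. D_y = 2248/261  [line -6·x + 5·y + -13886/261 = 0 ∩ |DE|² = 26624/2349]
   → D = (-49/29, 2248/261)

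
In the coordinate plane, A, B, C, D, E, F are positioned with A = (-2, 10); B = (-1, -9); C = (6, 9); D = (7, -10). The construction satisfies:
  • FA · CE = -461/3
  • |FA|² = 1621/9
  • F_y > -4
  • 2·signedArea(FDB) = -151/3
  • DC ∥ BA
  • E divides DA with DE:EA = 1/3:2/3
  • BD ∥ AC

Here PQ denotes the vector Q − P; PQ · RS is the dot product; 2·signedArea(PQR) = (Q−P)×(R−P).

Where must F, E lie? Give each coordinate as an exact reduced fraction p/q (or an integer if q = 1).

E = (4, -10/3)
F = (4/3, -3)

1. E_x = 4  [E divides DA with DE:EA = 1/3:2/3]
2. E_y = -10/3  [E divides DA with DE:EA = 1/3:2/3]
   → E = (4, -10/3)
3. F_x = 4/3  [FA · CE = -461/3 ∩ 2·signedArea(FDB) = -151/3]
4. F_y = -3  [FA · CE = -461/3 ∩ 2·signedArea(FDB) = -151/3]
   → F = (4/3, -3)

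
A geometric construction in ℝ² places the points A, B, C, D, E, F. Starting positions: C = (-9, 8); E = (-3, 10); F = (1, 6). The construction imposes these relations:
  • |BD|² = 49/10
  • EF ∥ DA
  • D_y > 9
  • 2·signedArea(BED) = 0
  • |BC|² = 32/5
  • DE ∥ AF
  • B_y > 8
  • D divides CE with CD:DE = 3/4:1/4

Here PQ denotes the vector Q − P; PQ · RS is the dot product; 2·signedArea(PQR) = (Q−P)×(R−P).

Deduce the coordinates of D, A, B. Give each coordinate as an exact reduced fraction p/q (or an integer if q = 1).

1. D_x = -9/2  [D divides CE with CD:DE = 3/4:1/4]
2. D_y = 19/2  [D divides CE with CD:DE = 3/4:1/4]
   → D = (-9/2, 19/2)
3. A_x = -1/2  [DE ∥ AF ∩ EF ∥ DA]
4. A_y = 11/2  [DE ∥ AF ∩ EF ∥ DA]
   → A = (-1/2, 11/2)
5. B_x = -33/5  [line 1/2·x + -3/2·y + 33/2 = 0 ∩ |BC|² = 32/5]
6. B_y = 44/5  [line 1/2·x + -3/2·y + 33/2 = 0 ∩ |BC|² = 32/5]
   → B = (-33/5, 44/5)

A = (-1/2, 11/2)
B = (-33/5, 44/5)
D = (-9/2, 19/2)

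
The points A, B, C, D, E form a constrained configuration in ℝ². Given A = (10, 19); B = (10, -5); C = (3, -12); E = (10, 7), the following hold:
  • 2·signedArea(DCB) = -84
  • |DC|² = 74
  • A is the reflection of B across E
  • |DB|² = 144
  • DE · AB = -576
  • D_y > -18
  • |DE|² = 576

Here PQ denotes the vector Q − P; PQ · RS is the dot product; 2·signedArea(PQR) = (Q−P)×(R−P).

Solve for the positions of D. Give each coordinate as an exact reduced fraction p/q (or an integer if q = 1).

1. D_x = 10  [2·signedArea(DCB) = -84 ∩ DE · AB = -576]
2. D_y = -17  [2·signedArea(DCB) = -84 ∩ DE · AB = -576]
   → D = (10, -17)

D = (10, -17)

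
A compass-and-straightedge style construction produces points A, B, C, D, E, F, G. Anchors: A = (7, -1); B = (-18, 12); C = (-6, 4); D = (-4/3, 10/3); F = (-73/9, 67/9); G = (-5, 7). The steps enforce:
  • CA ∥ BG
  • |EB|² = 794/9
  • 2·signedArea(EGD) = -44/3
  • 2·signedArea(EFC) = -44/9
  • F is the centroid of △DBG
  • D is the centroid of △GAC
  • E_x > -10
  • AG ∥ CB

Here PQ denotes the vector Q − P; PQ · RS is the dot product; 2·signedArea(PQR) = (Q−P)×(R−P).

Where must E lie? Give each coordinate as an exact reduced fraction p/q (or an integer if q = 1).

E = (-29/3, 23/3)

1. E_x = -29/3  [2·signedArea(EGD) = -44/3 ∩ 2·signedArea(EFC) = -44/9]
2. E_y = 23/3  [2·signedArea(EGD) = -44/3 ∩ 2·signedArea(EFC) = -44/9]
   → E = (-29/3, 23/3)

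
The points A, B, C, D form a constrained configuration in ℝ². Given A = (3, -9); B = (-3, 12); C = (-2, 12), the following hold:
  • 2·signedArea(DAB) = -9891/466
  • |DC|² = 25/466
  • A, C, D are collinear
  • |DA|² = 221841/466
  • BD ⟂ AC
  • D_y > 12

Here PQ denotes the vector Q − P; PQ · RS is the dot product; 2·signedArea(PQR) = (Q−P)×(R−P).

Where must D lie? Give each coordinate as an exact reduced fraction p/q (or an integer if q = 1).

1. D_x = -957/466  [A, C, D are collinear ∩ BD ⟂ AC]
2. D_y = 5697/466  [A, C, D are collinear ∩ BD ⟂ AC]
   → D = (-957/466, 5697/466)

D = (-957/466, 5697/466)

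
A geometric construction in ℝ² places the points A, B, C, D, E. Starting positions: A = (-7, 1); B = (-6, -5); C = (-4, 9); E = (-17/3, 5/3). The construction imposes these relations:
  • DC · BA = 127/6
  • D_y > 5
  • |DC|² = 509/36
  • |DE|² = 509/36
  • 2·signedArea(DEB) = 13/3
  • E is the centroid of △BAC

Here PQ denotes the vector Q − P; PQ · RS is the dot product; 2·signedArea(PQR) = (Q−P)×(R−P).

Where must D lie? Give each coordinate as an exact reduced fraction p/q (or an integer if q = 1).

1. D_x = -29/6  [2·signedArea(DEB) = 13/3 ∩ DC · BA = 127/6]
2. D_y = 16/3  [2·signedArea(DEB) = 13/3 ∩ DC · BA = 127/6]
   → D = (-29/6, 16/3)

D = (-29/6, 16/3)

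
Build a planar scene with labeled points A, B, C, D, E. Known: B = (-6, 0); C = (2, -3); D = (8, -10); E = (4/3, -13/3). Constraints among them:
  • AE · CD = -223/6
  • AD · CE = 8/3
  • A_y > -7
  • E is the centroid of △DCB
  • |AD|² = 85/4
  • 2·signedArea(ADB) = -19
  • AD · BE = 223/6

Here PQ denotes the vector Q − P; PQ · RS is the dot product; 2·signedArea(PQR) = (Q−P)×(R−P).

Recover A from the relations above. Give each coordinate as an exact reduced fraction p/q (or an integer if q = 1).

A = (5, -13/2)

1. A_x = 5  [AE · CD = -223/6 ∩ AD · BE = 223/6]
2. A_y = -13/2  [AE · CD = -223/6 ∩ AD · BE = 223/6]
   → A = (5, -13/2)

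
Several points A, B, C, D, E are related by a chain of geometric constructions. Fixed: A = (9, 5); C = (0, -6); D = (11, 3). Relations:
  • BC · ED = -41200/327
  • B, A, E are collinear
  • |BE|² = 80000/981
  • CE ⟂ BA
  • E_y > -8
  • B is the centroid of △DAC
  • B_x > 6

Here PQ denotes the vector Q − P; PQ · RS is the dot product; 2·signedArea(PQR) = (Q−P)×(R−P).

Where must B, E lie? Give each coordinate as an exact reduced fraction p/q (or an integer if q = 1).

B = (20/3, 2/3)
E = (260/109, -794/109)

1. B_x = 20/3  [B is the centroid of △DAC]
2. B_y = 2/3  [B is the centroid of △DAC]
   → B = (20/3, 2/3)
3. E_x = 260/109  [B, A, E are collinear ∩ CE ⟂ BA]
4. E_y = -794/109  [B, A, E are collinear ∩ CE ⟂ BA]
   → E = (260/109, -794/109)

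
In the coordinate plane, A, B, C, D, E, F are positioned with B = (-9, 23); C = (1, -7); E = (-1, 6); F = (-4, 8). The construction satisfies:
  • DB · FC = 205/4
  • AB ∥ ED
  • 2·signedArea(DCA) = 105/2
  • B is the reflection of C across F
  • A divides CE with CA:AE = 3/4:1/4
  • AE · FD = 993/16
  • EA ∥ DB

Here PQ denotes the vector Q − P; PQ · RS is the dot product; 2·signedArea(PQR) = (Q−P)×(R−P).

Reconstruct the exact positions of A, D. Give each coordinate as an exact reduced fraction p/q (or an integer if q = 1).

1. A_x = -1/2  [A divides CE with CA:AE = 3/4:1/4]
2. A_y = 11/4  [A divides CE with CA:AE = 3/4:1/4]
   → A = (-1/2, 11/4)
3. D_x = -19/2  [EA ∥ DB ∩ AB ∥ ED]
4. D_y = 105/4  [EA ∥ DB ∩ AB ∥ ED]
   → D = (-19/2, 105/4)

A = (-1/2, 11/4)
D = (-19/2, 105/4)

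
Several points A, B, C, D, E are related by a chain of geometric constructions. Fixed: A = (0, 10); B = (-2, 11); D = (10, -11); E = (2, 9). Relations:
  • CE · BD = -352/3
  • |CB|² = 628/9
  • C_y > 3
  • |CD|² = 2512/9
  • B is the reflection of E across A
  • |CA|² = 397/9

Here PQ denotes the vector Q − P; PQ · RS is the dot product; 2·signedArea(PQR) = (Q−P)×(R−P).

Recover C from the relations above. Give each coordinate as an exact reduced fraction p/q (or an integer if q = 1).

1. C_x = 2  [line -12·x + 22·y + -170/3 = 0 ∩ |CB|² = 628/9]
2. C_y = 11/3  [line -12·x + 22·y + -170/3 = 0 ∩ |CB|² = 628/9]
   → C = (2, 11/3)

C = (2, 11/3)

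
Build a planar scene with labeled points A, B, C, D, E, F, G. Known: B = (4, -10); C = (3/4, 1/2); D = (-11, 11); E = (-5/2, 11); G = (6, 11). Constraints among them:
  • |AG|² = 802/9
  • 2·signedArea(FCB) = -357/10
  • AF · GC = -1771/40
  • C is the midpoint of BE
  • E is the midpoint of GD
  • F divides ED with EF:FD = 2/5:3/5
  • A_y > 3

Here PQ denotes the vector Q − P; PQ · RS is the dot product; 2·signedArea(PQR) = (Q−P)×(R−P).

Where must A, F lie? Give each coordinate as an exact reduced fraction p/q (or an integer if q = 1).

A = (-1/3, 4)
F = (-59/10, 11)

1. F_x = -59/10  [F divides ED with EF:FD = 2/5:3/5]
2. F_y = 11  [F divides ED with EF:FD = 2/5:3/5]
   → F = (-59/10, 11)
3. A_x = -1/3  [line 21/4·x + 21/2·y + -161/4 = 0 ∩ |AG|² = 802/9]
4. A_y = 4  [line 21/4·x + 21/2·y + -161/4 = 0 ∩ |AG|² = 802/9]
   → A = (-1/3, 4)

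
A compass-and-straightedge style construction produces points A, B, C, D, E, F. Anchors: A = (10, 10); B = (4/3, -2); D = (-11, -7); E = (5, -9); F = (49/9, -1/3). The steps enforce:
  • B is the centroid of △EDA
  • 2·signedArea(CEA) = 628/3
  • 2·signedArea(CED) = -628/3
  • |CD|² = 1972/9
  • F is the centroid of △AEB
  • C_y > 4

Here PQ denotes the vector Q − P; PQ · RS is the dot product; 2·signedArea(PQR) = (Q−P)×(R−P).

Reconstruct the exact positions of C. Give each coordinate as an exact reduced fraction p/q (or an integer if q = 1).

1. C_x = -7/3  [2·signedArea(CED) = -628/3 ∩ 2·signedArea(CEA) = 628/3]
2. C_y = 5  [2·signedArea(CED) = -628/3 ∩ 2·signedArea(CEA) = 628/3]
   → C = (-7/3, 5)

C = (-7/3, 5)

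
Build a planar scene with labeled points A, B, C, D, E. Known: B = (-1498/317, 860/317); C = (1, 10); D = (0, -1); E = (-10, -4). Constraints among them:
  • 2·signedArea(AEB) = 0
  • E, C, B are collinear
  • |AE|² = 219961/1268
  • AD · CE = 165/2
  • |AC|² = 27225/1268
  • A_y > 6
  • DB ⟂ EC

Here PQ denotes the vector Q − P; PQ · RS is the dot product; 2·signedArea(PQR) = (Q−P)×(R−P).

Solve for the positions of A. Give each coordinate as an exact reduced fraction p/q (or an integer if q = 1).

1. A_x = -1181/634  [2·signedArea(AEB) = 0 ∩ AD · CE = 165/2]
2. A_y = 2015/317  [2·signedArea(AEB) = 0 ∩ AD · CE = 165/2]
   → A = (-1181/634, 2015/317)

A = (-1181/634, 2015/317)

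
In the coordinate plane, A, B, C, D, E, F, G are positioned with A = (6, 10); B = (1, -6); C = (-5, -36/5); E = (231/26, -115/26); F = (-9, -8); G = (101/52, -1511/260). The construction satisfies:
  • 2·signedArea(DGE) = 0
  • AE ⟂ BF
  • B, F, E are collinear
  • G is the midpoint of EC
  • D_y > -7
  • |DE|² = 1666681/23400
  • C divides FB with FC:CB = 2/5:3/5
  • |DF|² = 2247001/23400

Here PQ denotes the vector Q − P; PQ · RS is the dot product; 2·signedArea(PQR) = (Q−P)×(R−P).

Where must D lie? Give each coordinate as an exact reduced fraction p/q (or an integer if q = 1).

D = (95/156, -4741/780)

1. D_x = 95/156  [line -361/260·x + 361/52·y + 11191/260 = 0 ∩ |DF|² = 2247001/23400]
2. D_y = -4741/780  [line -361/260·x + 361/52·y + 11191/260 = 0 ∩ |DF|² = 2247001/23400]
   → D = (95/156, -4741/780)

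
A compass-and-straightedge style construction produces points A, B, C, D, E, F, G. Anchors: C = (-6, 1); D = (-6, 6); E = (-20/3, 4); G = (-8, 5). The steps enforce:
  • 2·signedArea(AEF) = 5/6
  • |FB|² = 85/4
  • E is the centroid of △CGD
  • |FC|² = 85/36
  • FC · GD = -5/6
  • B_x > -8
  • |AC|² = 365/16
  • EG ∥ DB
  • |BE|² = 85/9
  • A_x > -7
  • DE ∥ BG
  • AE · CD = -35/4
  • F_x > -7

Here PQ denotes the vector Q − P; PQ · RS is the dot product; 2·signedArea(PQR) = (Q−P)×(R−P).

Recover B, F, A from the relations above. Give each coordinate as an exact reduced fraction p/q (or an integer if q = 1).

1. B_x = -22/3  [DE ∥ BG ∩ EG ∥ DB]
2. B_y = 7  [DE ∥ BG ∩ EG ∥ DB]
   → B = (-22/3, 7)
3. F_x = -19/3  [line -2·x + -1·y + -61/6 = 0 ∩ |FB|² = 85/4]
4. F_y = 5/2  [line -2·x + -1·y + -61/6 = 0 ∩ |FB|² = 85/4]
   → F = (-19/3, 5/2)
5. A_x = -13/2  [AE · CD = -35/4 ∩ 2·signedArea(AEF) = 5/6]
6. A_y = 23/4  [AE · CD = -35/4 ∩ 2·signedArea(AEF) = 5/6]
   → A = (-13/2, 23/4)

A = (-13/2, 23/4)
B = (-22/3, 7)
F = (-19/3, 5/2)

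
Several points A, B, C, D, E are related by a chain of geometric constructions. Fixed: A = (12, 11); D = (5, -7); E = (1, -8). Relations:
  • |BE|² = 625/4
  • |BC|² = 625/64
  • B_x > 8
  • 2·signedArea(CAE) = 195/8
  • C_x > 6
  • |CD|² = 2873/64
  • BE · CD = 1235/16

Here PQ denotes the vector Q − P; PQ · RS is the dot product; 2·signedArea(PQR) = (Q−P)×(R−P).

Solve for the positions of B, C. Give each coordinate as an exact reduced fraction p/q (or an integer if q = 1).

1. C_x = 53/8  [line 19·x + -11·y + -1051/8 = 0 ∩ |CD|² = 2873/64]
2. C_y = -1/2  [line 19·x + -11·y + -1051/8 = 0 ∩ |CD|² = 2873/64]
   → C = (53/8, -1/2)
3. B_x = 17/2  [line 13/8·x + 13/2·y + -429/16 = 0 ∩ |BE|² = 625/4]
4. B_y = 2  [line 13/8·x + 13/2·y + -429/16 = 0 ∩ |BE|² = 625/4]
   → B = (17/2, 2)

B = (17/2, 2)
C = (53/8, -1/2)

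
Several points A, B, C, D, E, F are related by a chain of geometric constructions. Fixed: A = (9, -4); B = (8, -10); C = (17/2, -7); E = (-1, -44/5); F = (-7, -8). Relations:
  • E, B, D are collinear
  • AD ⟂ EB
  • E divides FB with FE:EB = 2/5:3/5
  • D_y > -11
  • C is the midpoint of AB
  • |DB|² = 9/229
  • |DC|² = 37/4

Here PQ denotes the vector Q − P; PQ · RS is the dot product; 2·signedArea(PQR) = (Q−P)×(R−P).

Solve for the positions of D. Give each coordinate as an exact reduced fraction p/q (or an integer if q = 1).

D = (1877/229, -2296/229)

1. D_x = 1877/229  [E, B, D are collinear ∩ AD ⟂ EB]
2. D_y = -2296/229  [E, B, D are collinear ∩ AD ⟂ EB]
   → D = (1877/229, -2296/229)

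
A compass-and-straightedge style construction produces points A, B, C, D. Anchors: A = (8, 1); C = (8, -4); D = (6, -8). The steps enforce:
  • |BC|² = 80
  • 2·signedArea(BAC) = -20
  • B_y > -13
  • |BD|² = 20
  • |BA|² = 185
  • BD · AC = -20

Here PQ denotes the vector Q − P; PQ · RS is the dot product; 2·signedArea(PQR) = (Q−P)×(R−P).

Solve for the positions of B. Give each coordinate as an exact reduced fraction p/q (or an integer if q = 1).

B = (4, -12)

1. B_x = 4  [2·signedArea(BAC) = -20 ∩ BD · AC = -20]
2. B_y = -12  [2·signedArea(BAC) = -20 ∩ BD · AC = -20]
   → B = (4, -12)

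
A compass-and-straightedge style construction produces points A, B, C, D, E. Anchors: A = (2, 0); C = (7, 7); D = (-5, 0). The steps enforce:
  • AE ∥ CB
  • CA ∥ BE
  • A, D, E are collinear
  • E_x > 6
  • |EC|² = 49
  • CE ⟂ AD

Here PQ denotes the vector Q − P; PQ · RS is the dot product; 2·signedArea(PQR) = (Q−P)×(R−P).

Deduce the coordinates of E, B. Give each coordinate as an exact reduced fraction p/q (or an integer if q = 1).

1. E_x = 7  [A, D, E are collinear ∩ CE ⟂ AD]
2. E_y = 0  [A, D, E are collinear ∩ CE ⟂ AD]
   → E = (7, 0)
3. B_x = 12  [CA ∥ BE ∩ AE ∥ CB]
4. B_y = 7  [CA ∥ BE ∩ AE ∥ CB]
   → B = (12, 7)

B = (12, 7)
E = (7, 0)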